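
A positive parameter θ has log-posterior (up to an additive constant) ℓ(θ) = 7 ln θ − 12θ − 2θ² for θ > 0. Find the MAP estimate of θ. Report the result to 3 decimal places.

ℓ'(θ) = 7/θ − 12 − 4θ. Setting this to zero and multiplying by θ: 4θ² + 12θ − 7 = 0.
θ = (−12 + √(12² + 4·4·7)) / (2·4) = (−12 + √256) / 8 = (−12 + 16)/8 = 1/2.
ℓ''(θ) = −7/θ² − 4 < 0, confirming a maximum.

θ̂_MAP = 0.500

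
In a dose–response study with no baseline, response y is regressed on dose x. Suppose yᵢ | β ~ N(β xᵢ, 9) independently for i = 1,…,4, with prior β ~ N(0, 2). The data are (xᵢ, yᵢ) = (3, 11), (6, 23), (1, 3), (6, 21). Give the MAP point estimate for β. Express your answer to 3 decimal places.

log p(β | y) = −Σ(yᵢ − βxᵢ)²/(2·9) − β²/(2·2) + const.
Setting the derivative to zero: Σxᵢ(yᵢ − βxᵢ)/9 − β/2 = 0, so β = Σxᵢyᵢ / (Σxᵢ² + σ²/τ²).
Σxᵢyᵢ = 3·11 + 6·23 + 1·3 + 6·21 = 300; Σxᵢ² = 82; σ²/τ² = 4.5.
β̂_MAP = 300 / (82 + 4.5) = 300/86.5 ≈ 3.468.

β̂_MAP = 3.468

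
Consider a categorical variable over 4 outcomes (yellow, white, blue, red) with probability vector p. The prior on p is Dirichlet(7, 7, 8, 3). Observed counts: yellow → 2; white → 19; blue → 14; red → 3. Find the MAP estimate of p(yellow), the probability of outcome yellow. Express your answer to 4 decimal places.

The posterior is Dirichlet(αᵢ + nᵢ) = Dirichlet(9, 26, 22, 6).
For a Dirichlet(a₁,…,a_K) with all aᵢ > 1, the mode has j-th component (aⱼ − 1)/(Σaᵢ − K).
Here Σaᵢ = 63 and K = 4, so p(yellow) = (9 − 1)/(63 − 4) = 8/59 ≈ 0.1356.

MAP estimate of p(yellow) = 0.1356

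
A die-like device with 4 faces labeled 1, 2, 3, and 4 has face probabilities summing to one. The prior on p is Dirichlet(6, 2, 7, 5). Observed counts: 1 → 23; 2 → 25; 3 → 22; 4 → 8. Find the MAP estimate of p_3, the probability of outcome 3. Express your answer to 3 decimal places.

The posterior is Dirichlet(αᵢ + nᵢ) = Dirichlet(29, 27, 29, 13).
For a Dirichlet(a₁,…,a_K) with all aᵢ > 1, the mode has j-th component (aⱼ − 1)/(Σaᵢ − K).
Here Σaᵢ = 98 and K = 4, so p_3 = (29 − 1)/(98 − 4) = 28/94 ≈ 0.298.

MAP estimate: 0.298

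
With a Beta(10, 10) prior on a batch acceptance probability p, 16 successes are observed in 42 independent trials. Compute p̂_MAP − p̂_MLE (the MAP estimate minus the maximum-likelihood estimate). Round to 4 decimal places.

MAP − MLE = 0.0357

Posterior is Beta(26, 36); MAP = (26−1)/(62−2) = 25/60 ≈ 0.41667.
MLE ignores the prior: p̂_MLE = k/n = 16/42 ≈ 0.38095.
Difference = 25/60 − 16/42 = 1/28 ≈ 0.0357.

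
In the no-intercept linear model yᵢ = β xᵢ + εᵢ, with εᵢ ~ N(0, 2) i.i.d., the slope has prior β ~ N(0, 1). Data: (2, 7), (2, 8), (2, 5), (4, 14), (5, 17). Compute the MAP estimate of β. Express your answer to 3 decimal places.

β̂_MAP = 3.291

log p(β | y) = −Σ(yᵢ − βxᵢ)²/(2·2) − β²/(2·1) + const.
Setting the derivative to zero: Σxᵢ(yᵢ − βxᵢ)/2 − β/1 = 0, so β = Σxᵢyᵢ / (Σxᵢ² + σ²/τ²).
Σxᵢyᵢ = 2·7 + 2·8 + 2·5 + 4·14 + 5·17 = 181; Σxᵢ² = 53; σ²/τ² = 2.
β̂_MAP = 181 / (53 + 2) = 181/55 ≈ 3.291.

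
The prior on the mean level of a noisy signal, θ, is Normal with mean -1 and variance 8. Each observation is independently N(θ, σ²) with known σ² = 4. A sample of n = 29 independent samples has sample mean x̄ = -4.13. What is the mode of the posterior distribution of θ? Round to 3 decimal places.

θ̂_MAP = -4.077

n = 29, x̄ = -4.13.
For a Normal prior and Normal likelihood with known variance, the posterior is Normal; its mode equals its mean, the precision-weighted average.
Prior precision 1/σ₀² = 1/8 = 0.125; data precision n/σ² = 29/4 = 7.25.
θ̂ = (0.125·(-1) + 7.25·(-4.13)) / (0.125 + 7.25) = (-30.0675)/7.375 = -12027/2950 ≈ -4.077.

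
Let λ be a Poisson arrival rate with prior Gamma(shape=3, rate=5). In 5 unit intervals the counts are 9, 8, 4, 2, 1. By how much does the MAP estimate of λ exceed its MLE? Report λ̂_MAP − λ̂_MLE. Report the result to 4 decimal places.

MAP − MLE = -2.2000

Σxᵢ = 24. Posterior is Gamma(27, 10); MAP = (27−1)/10 = 26/10 ≈ 2.60000.
MLE = x̄ = 24/5 ≈ 4.80000.
Difference = 26/10 − 24/5 = -11/5 ≈ -2.2000.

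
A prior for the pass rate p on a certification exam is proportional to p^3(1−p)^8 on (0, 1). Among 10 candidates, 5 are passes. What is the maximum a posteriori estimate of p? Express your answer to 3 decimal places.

p̂_MAP = 0.381

The prior density ∝ p^3(1−p)^8 is the kernel of Beta(4, 9).
Data: 5 successes in 10 trials. The binomial likelihood contributes p^5(1−p)^5, so the posterior is Beta(4+5, 9+5) = Beta(9, 14).
For Beta(a, b) with a, b > 1 the mode is (a−1)/(a+b−2) = 8/21 ≈ 0.381.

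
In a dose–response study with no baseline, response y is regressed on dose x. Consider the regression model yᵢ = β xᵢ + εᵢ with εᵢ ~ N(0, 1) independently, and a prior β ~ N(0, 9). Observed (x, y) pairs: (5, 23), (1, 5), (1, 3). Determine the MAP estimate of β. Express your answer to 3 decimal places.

log p(β | y) = −Σ(yᵢ − βxᵢ)²/(2·1) − β²/(2·9) + const.
Setting the derivative to zero: Σxᵢ(yᵢ − βxᵢ)/1 − β/9 = 0, so β = Σxᵢyᵢ / (Σxᵢ² + σ²/τ²).
Σxᵢyᵢ = 5·23 + 1·5 + 1·3 = 123; Σxᵢ² = 27; σ²/τ² = 1/9.
β̂_MAP = 123 / (27 + 1/9) = 123/(244/9) = 1107/244 ≈ 4.537.

β̂_MAP = 4.537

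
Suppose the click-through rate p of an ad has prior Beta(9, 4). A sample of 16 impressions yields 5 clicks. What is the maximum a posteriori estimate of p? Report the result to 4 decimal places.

Prior: Beta(9, 4).
Data: 5 successes in 16 trials. The binomial likelihood contributes p^5(1−p)^11, so the posterior is Beta(9+5, 4+11) = Beta(14, 15).
For Beta(a, b) with a, b > 1 the mode is (a−1)/(a+b−2) = 13/27 ≈ 0.4815.

p̂_MAP = 0.4815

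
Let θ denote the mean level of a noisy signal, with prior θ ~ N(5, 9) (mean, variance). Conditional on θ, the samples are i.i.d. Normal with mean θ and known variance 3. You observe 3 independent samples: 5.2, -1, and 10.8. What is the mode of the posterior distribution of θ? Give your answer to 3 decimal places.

θ̂_MAP = 5.000

n = 3; x̄ = (5.2 + (-1) + 10.8)/3 = 15/3 = 5.
For a Normal prior and Normal likelihood with known variance, the posterior is Normal; its mode equals its mean, the precision-weighted average.
Prior precision 1/σ₀² = 1/9; data precision n/σ² = 3/3 = 1.
θ̂ = ((1/9)·5 + 1·5) / (1/9 + 1) = (50/9)/(10/9) = 5.000.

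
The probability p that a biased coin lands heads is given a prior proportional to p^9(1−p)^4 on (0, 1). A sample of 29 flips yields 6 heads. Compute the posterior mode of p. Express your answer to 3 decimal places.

The prior density ∝ p^9(1−p)^4 is the kernel of Beta(10, 5).
Data: 6 successes in 29 trials. The binomial likelihood contributes p^6(1−p)^23, so the posterior is Beta(10+6, 5+23) = Beta(16, 28).
For Beta(a, b) with a, b > 1 the mode is (a−1)/(a+b−2) = 15/42 ≈ 0.357.

p̂_MAP = 0.357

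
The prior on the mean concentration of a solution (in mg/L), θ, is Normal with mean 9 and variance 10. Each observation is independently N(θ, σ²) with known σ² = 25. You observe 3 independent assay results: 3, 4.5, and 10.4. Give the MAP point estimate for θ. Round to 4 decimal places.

n = 3; x̄ = (3 + 4.5 + 10.4)/3 = 17.9/3 = 179/30 ≈ 5.9667.
For a Normal prior and Normal likelihood with known variance, the posterior is Normal; its mode equals its mean, the precision-weighted average.
Prior precision 1/σ₀² = 1/10 = 0.1; data precision n/σ² = 3/25 = 0.12.
θ̂ = (0.1·9 + 0.12·(179/30)) / (0.1 + 0.12) = 1.616/0.22 = 404/55 ≈ 7.3455.

θ̂_MAP = 7.3455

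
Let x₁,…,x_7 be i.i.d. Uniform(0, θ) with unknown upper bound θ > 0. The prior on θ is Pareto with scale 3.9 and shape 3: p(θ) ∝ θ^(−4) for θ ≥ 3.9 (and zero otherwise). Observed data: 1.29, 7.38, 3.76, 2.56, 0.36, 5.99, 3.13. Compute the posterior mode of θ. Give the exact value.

θ̂_MAP = 7.38

The Uniform(0, θ) likelihood is θ^(−n) for θ ≥ max(xᵢ), zero otherwise. Here max(xᵢ) = 7.38.
Posterior ∝ θ^(−4) · θ^(−7) = θ^(−11) on θ ≥ max(3.9, 7.38) = 7.38.
This density is strictly decreasing in θ, so the posterior mode lies at the lower boundary of the support.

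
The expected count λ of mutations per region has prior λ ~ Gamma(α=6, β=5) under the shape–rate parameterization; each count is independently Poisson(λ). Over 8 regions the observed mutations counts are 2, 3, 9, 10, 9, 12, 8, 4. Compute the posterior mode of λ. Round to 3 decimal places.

λ̂_MAP = 4.769

Σxᵢ = 2+3+9+10+9+12+8+4 = 57, with n = 8.
Posterior ∝ λ^5e^(−5λ) · λ^57e^(−8λ) = λ^62e^(−13λ), i.e. Gamma(shape=63, rate=13).
The mode of a Gamma(a, b) with a ≥ 1 (shape–rate) is (a−1)/b = 62/13 ≈ 4.769.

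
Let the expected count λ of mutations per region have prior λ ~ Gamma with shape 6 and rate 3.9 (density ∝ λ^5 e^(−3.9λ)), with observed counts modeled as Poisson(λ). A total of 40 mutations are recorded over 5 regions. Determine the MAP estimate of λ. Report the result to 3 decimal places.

Σxᵢ = 40, n = 5.
Posterior ∝ λ^5e^(−3.9λ) · λ^40e^(−5λ) = λ^45e^(−8.9λ), i.e. Gamma(shape=46, rate=8.9).
The mode of a Gamma(a, b) with a ≥ 1 (shape–rate) is (a−1)/b = 45/8.9 ≈ 5.056.

λ̂_MAP = 5.056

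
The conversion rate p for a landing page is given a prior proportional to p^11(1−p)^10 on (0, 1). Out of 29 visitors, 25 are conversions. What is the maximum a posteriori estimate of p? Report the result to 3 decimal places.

p̂_MAP = 0.720

The prior density ∝ p^11(1−p)^10 is the kernel of Beta(12, 11).
Data: 25 successes in 29 trials. The binomial likelihood contributes p^25(1−p)^4, so the posterior is Beta(12+25, 11+4) = Beta(37, 15).
For Beta(a, b) with a, b > 1 the mode is (a−1)/(a+b−2) = 36/50 ≈ 0.720.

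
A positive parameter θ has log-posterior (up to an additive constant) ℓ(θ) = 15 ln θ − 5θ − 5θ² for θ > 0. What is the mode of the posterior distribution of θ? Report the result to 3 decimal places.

ℓ'(θ) = 15/θ − 5 − 10θ. Setting this to zero and multiplying by θ: 10θ² + 5θ − 15 = 0.
θ = (−5 + √(5² + 4·10·15)) / (2·10) = (−5 + √625) / 20 = (−5 + 25)/20 = 1.
ℓ''(θ) = −15/θ² − 10 < 0, confirming a maximum.

θ̂_MAP = 1.000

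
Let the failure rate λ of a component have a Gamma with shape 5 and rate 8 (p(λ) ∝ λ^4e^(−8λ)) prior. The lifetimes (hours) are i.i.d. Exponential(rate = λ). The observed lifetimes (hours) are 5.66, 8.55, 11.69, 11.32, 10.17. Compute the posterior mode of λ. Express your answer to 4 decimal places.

λ̂_MAP = 0.1625

The Exponential(rate=λ) likelihood is ∝ λ^n e^(−λΣtᵢ). Here n = 5 and Σtᵢ = 5.66 + 8.55 + 11.69 + 11.32 + 10.17 = 47.39.
Posterior ∝ λ^4e^(−8λ) · λ^5e^(−47.39λ) = λ^9e^(−55.39λ), i.e. Gamma(10, 55.39).
Mode = (a−1)/b = 9/55.39 ≈ 0.1625.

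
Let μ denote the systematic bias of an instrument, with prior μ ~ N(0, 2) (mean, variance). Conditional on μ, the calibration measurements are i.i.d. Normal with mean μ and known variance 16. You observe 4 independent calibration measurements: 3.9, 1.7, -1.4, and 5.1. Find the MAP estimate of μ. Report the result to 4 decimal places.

μ̂_MAP = 0.7750

n = 4; x̄ = (3.9 + 1.7 + (-1.4) + 5.1)/4 = 9.3/4 = 2.325.
For a Normal prior and Normal likelihood with known variance, the posterior is Normal; its mode equals its mean, the precision-weighted average.
Prior precision 1/σ₀² = 1/2 = 0.5; data precision n/σ² = 4/16 = 0.25.
μ̂ = (0.5·0 + 0.25·2.325) / (0.5 + 0.25) = 0.58125/0.75 = 0.7750.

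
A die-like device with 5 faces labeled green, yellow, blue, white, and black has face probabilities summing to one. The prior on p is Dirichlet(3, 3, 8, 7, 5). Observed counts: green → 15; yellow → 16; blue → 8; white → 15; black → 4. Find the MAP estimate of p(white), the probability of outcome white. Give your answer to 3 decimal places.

MAP estimate of p(white) = 0.266

The posterior is Dirichlet(αᵢ + nᵢ) = Dirichlet(18, 19, 16, 22, 9).
For a Dirichlet(a₁,…,a_K) with all aᵢ > 1, the mode has j-th component (aⱼ − 1)/(Σaᵢ − K).
Here Σaᵢ = 84 and K = 5, so p(white) = (22 − 1)/(84 − 5) = 21/79 ≈ 0.266.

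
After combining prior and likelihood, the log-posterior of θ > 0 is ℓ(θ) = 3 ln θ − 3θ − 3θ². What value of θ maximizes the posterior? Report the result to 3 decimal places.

θ̂_MAP = 0.500

ℓ'(θ) = 3/θ − 3 − 6θ. Setting this to zero and multiplying by θ: 6θ² + 3θ − 3 = 0.
θ = (−3 + √(3² + 4·6·3)) / (2·6) = (−3 + √81) / 12 = (−3 + 9)/12 = 1/2.
ℓ''(θ) = −3/θ² − 6 < 0, confirming a maximum.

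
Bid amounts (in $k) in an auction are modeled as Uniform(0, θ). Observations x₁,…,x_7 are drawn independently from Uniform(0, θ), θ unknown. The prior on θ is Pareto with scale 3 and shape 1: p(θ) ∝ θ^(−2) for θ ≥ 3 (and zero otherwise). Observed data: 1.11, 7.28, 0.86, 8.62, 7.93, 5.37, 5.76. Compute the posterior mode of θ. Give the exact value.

θ̂_MAP = 8.62

The Uniform(0, θ) likelihood is θ^(−n) for θ ≥ max(xᵢ), zero otherwise. Here max(xᵢ) = 8.62.
Posterior ∝ θ^(−2) · θ^(−7) = θ^(−9) on θ ≥ max(3, 8.62) = 8.62.
This density is strictly decreasing in θ, so the posterior mode lies at the lower boundary of the support.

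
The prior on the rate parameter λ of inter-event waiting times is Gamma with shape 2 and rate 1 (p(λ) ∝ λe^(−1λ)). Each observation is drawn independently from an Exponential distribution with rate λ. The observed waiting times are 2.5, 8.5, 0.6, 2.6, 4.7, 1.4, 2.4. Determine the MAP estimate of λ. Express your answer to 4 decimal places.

λ̂_MAP = 0.3376

The Exponential(rate=λ) likelihood is ∝ λ^n e^(−λΣtᵢ). Here n = 7 and Σtᵢ = 2.5 + 8.5 + 0.6 + 2.6 + 4.7 + 1.4 + 2.4 = 22.7.
Posterior ∝ λe^(−1λ) · λ^7e^(−22.7λ) = λ^8e^(−23.7λ), i.e. Gamma(9, 23.7).
Mode = (a−1)/b = 8/23.7 ≈ 0.3376.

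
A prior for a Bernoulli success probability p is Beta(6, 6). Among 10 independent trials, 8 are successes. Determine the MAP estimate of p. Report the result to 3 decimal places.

p̂_MAP = 0.650

Prior: Beta(6, 6).
Data: 8 successes in 10 trials. The binomial likelihood contributes p^8(1−p)^2, so the posterior is Beta(6+8, 6+2) = Beta(14, 8).
For Beta(a, b) with a, b > 1 the mode is (a−1)/(a+b−2) = 13/20 ≈ 0.650.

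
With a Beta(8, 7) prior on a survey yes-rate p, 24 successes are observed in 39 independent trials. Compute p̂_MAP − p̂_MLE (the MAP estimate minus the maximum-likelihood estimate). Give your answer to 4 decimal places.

MAP − MLE = -0.0192

Posterior is Beta(32, 22); MAP = (32−1)/(54−2) = 31/52 ≈ 0.59615.
MLE ignores the prior: p̂_MLE = k/n = 24/39 ≈ 0.61538.
Difference = 31/52 − 24/39 = -1/52 ≈ -0.0192.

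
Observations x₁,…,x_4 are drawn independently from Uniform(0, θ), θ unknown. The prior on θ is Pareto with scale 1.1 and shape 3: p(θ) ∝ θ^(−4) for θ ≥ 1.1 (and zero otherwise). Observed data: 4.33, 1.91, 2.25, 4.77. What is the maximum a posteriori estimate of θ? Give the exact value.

θ̂_MAP = 4.77

The Uniform(0, θ) likelihood is θ^(−n) for θ ≥ max(xᵢ), zero otherwise. Here max(xᵢ) = 4.77.
Posterior ∝ θ^(−4) · θ^(−4) = θ^(−8) on θ ≥ max(1.1, 4.77) = 4.77.
This density is strictly decreasing in θ, so the posterior mode lies at the lower boundary of the support.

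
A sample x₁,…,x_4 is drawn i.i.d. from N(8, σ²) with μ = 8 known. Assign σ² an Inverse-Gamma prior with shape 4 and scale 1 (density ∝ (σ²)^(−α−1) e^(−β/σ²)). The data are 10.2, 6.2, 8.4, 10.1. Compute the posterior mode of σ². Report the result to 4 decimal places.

σ̂²_MAP = 1.0464

Sum of squared deviations about the known mean: SS = (10.2−8)² + (6.2−8)² + (8.4−8)² + (10.1−8)² = 12.65.
The Normal likelihood contributes (σ²)^(−n/2) exp(−SS/(2σ²)), so the posterior is Inverse-Gamma(α + n/2, β + SS/2) = Inverse-Gamma(6, 7.325).
The mode of Inverse-Gamma(a, b) is b/(a+1) = 7.325/7 ≈ 1.0464.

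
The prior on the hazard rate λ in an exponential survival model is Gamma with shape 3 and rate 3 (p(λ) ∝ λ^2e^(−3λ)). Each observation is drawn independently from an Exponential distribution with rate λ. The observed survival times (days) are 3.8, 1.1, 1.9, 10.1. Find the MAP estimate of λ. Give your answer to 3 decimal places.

The Exponential(rate=λ) likelihood is ∝ λ^n e^(−λΣtᵢ). Here n = 4 and Σtᵢ = 3.8 + 1.1 + 1.9 + 10.1 = 16.9.
Posterior ∝ λ^2e^(−3λ) · λ^4e^(−16.9λ) = λ^6e^(−19.9λ), i.e. Gamma(7, 19.9).
Mode = (a−1)/b = 6/19.9 ≈ 0.302.

λ̂_MAP = 0.302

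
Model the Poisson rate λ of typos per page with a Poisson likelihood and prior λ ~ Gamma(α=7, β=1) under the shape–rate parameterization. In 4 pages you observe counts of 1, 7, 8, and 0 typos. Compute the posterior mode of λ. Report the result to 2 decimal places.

Σxᵢ = 1+7+8+0 = 16, with n = 4.
Posterior ∝ λ^6e^(−1λ) · λ^16e^(−4λ) = λ^22e^(−5λ), i.e. Gamma(shape=23, rate=5).
The mode of a Gamma(a, b) with a ≥ 1 (shape–rate) is (a−1)/b = 22/5 ≈ 4.40.

λ̂_MAP = 4.40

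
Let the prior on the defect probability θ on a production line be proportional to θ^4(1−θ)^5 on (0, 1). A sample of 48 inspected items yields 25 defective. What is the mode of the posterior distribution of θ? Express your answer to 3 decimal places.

θ̂_MAP = 0.509

The prior density ∝ θ^4(1−θ)^5 is the kernel of Beta(5, 6).
Data: 25 successes in 48 trials. The binomial likelihood contributes θ^25(1−θ)^23, so the posterior is Beta(5+25, 6+23) = Beta(30, 29).
For Beta(a, b) with a, b > 1 the mode is (a−1)/(a+b−2) = 29/57 ≈ 0.509.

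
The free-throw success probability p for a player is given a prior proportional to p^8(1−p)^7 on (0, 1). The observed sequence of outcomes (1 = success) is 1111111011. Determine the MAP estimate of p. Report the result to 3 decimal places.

p̂_MAP = 0.680

The prior density ∝ p^8(1−p)^7 is the kernel of Beta(9, 8).
Data: 9 successes in 10 trials (from the sequence). The binomial likelihood contributes p^9(1−p)^1, so the posterior is Beta(9+9, 8+1) = Beta(18, 9).
For Beta(a, b) with a, b > 1 the mode is (a−1)/(a+b−2) = 17/25 ≈ 0.680.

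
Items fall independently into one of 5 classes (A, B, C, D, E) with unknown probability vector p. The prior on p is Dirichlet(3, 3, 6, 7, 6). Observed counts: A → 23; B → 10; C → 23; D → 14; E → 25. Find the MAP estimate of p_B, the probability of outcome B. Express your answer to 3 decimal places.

The posterior is Dirichlet(αᵢ + nᵢ) = Dirichlet(26, 13, 29, 21, 31).
For a Dirichlet(a₁,…,a_K) with all aᵢ > 1, the mode has j-th component (aⱼ − 1)/(Σaᵢ − K).
Here Σaᵢ = 120 and K = 5, so p_B = (13 − 1)/(120 − 5) = 12/115 ≈ 0.104.

MAP estimate of p_B = 0.104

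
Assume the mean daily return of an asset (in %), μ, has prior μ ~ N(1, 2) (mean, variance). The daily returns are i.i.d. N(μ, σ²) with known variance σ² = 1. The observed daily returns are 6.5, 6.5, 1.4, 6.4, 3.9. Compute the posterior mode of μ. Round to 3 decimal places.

μ̂_MAP = 4.582

n = 5; x̄ = (6.5 + 6.5 + 1.4 + 6.4 + 3.9)/5 = 24.7/5 = 4.94.
For a Normal prior and Normal likelihood with known variance, the posterior is Normal; its mode equals its mean, the precision-weighted average.
Prior precision 1/σ₀² = 1/2 = 0.5; data precision n/σ² = 5/1 = 5.
μ̂ = (0.5·1 + 5·4.94) / (0.5 + 5) = 25.2/5.5 = 252/55 ≈ 4.582.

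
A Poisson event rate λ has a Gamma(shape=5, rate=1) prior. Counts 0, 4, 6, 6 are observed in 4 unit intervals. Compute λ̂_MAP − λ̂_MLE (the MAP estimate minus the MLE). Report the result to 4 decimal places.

MAP − MLE = 0.0000

Σxᵢ = 16. Posterior is Gamma(21, 5); MAP = (21−1)/5 = 20/5 ≈ 4.00000.
MLE = x̄ = 16/4 ≈ 4.00000.
Difference = 20/5 − 16/4 = 0 ≈ 0.0000.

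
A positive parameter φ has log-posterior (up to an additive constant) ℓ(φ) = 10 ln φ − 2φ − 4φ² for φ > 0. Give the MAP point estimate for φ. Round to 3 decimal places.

φ̂_MAP = 1.000

ℓ'(φ) = 10/φ − 2 − 8φ. Setting this to zero and multiplying by φ: 8φ² + 2φ − 10 = 0.
φ = (−2 + √(2² + 4·8·10)) / (2·8) = (−2 + √324) / 16 = (−2 + 18)/16 = 1.
ℓ''(φ) = −10/φ² − 8 < 0, confirming a maximum.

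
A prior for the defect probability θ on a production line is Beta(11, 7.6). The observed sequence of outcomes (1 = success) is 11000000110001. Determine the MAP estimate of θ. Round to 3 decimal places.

θ̂_MAP = 0.490

Prior: Beta(11, 7.6).
Data: 5 successes in 14 trials (from the sequence). The binomial likelihood contributes θ^5(1−θ)^9, so the posterior is Beta(11+5, 7.6+9) = Beta(16, 16.6).
For Beta(a, b) with a, b > 1 the mode is (a−1)/(a+b−2) = 15/30.6 ≈ 0.490.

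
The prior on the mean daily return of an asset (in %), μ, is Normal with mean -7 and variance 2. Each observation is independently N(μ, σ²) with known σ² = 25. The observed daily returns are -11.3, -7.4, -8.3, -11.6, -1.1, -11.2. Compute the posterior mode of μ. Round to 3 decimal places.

n = 6; x̄ = ((-11.3) + (-7.4) + (-8.3) + (-11.6) + (-1.1) + (-11.2))/6 = -50.9/6 = -509/60 ≈ -8.4833.
For a Normal prior and Normal likelihood with known variance, the posterior is Normal; its mode equals its mean, the precision-weighted average.
Prior precision 1/σ₀² = 1/2 = 0.5; data precision n/σ² = 6/25 = 0.24.
μ̂ = (0.5·(-7) + 0.24·(-509/60)) / (0.5 + 0.24) = (-5.536)/0.74 = -1384/185 ≈ -7.481.

μ̂_MAP = -7.481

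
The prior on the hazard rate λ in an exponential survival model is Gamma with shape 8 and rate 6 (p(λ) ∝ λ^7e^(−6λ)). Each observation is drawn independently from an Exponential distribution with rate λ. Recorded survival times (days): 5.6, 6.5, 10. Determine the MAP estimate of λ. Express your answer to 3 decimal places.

The Exponential(rate=λ) likelihood is ∝ λ^n e^(−λΣtᵢ). Here n = 3 and Σtᵢ = 5.6 + 6.5 + 10 = 22.1.
Posterior ∝ λ^7e^(−6λ) · λ^3e^(−22.1λ) = λ^10e^(−28.1λ), i.e. Gamma(11, 28.1).
Mode = (a−1)/b = 10/28.1 ≈ 0.356.

λ̂_MAP = 0.356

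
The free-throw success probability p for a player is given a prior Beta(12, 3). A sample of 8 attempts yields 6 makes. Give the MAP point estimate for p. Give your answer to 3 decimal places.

Prior: Beta(12, 3).
Data: 6 successes in 8 trials. The binomial likelihood contributes p^6(1−p)^2, so the posterior is Beta(12+6, 3+2) = Beta(18, 5).
For Beta(a, b) with a, b > 1 the mode is (a−1)/(a+b−2) = 17/21 ≈ 0.810.

p̂_MAP = 0.810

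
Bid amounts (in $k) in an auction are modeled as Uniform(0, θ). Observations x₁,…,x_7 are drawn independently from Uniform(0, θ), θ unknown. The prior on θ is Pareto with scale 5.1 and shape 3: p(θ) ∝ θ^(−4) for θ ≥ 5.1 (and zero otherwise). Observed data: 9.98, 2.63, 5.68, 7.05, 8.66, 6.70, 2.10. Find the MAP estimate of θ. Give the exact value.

θ̂_MAP = 9.98

The Uniform(0, θ) likelihood is θ^(−n) for θ ≥ max(xᵢ), zero otherwise. Here max(xᵢ) = 9.98.
Posterior ∝ θ^(−4) · θ^(−7) = θ^(−11) on θ ≥ max(5.1, 9.98) = 9.98.
This density is strictly decreasing in θ, so the posterior mode lies at the lower boundary of the support.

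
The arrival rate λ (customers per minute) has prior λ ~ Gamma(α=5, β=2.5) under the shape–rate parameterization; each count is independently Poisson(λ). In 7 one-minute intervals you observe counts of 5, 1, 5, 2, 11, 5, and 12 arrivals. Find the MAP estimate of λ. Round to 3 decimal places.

Σxᵢ = 5+1+5+2+11+5+12 = 41, with n = 7.
Posterior ∝ λ^4e^(−2.5λ) · λ^41e^(−7λ) = λ^45e^(−9.5λ), i.e. Gamma(shape=46, rate=9.5).
The mode of a Gamma(a, b) with a ≥ 1 (shape–rate) is (a−1)/b = 45/9.5 ≈ 4.737.

λ̂_MAP = 4.737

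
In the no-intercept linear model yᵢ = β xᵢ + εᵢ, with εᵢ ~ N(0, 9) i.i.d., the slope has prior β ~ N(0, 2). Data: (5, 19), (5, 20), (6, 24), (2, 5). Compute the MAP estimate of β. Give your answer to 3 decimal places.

β̂_MAP = 3.693

log p(β | y) = −Σ(yᵢ − βxᵢ)²/(2·9) − β²/(2·2) + const.
Setting the derivative to zero: Σxᵢ(yᵢ − βxᵢ)/9 − β/2 = 0, so β = Σxᵢyᵢ / (Σxᵢ² + σ²/τ²).
Σxᵢyᵢ = 5·19 + 5·20 + 6·24 + 2·5 = 349; Σxᵢ² = 90; σ²/τ² = 4.5.
β̂_MAP = 349 / (90 + 4.5) = 349/94.5 ≈ 3.693.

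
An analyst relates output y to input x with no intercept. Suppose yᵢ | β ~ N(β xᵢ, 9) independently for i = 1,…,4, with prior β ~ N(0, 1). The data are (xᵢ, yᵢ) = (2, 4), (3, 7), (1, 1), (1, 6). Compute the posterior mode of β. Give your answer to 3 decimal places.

β̂_MAP = 1.500

log p(β | y) = −Σ(yᵢ − βxᵢ)²/(2·9) − β²/(2·1) + const.
Setting the derivative to zero: Σxᵢ(yᵢ − βxᵢ)/9 − β/1 = 0, so β = Σxᵢyᵢ / (Σxᵢ² + σ²/τ²).
Σxᵢyᵢ = 2·4 + 3·7 + 1·1 + 1·6 = 36; Σxᵢ² = 15; σ²/τ² = 9.
β̂_MAP = 36 / (15 + 9) = 36/24 ≈ 1.500.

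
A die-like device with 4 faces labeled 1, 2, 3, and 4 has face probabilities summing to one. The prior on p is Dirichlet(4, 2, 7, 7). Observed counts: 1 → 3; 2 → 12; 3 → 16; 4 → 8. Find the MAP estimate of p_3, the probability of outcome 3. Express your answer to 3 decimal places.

The posterior is Dirichlet(αᵢ + nᵢ) = Dirichlet(7, 14, 23, 15).
For a Dirichlet(a₁,…,a_K) with all aᵢ > 1, the mode has j-th component (aⱼ − 1)/(Σaᵢ − K).
Here Σaᵢ = 59 and K = 4, so p_3 = (23 − 1)/(59 − 4) = 22/55 ≈ 0.400.

MAP estimate: 0.400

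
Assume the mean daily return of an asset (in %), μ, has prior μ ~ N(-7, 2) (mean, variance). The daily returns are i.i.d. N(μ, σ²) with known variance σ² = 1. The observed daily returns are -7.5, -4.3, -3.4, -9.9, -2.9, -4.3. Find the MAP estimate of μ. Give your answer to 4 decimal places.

n = 6; x̄ = ((-7.5) + (-4.3) + (-3.4) + (-9.9) + (-2.9) + (-4.3))/6 = -32.3/6 = -323/60 ≈ -5.3833.
For a Normal prior and Normal likelihood with known variance, the posterior is Normal; its mode equals its mean, the precision-weighted average.
Prior precision 1/σ₀² = 1/2 = 0.5; data precision n/σ² = 6/1 = 6.
μ̂ = (0.5·(-7) + 6·(-323/60)) / (0.5 + 6) = (-35.8)/6.5 = -358/65 ≈ -5.5077.

μ̂_MAP = -5.5077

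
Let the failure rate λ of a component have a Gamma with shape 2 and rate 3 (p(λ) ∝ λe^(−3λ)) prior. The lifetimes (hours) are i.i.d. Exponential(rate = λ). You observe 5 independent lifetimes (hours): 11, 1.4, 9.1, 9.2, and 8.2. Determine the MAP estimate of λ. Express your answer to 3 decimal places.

λ̂_MAP = 0.143

The Exponential(rate=λ) likelihood is ∝ λ^n e^(−λΣtᵢ). Here n = 5 and Σtᵢ = 11 + 1.4 + 9.1 + 9.2 + 8.2 = 38.9.
Posterior ∝ λe^(−3λ) · λ^5e^(−38.9λ) = λ^6e^(−41.9λ), i.e. Gamma(7, 41.9).
Mode = (a−1)/b = 6/41.9 ≈ 0.143.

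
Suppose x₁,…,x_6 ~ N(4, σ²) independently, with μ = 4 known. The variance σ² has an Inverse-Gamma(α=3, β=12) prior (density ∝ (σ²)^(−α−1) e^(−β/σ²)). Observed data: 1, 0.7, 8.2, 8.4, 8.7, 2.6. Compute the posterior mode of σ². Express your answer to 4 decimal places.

Sum of squared deviations about the known mean: SS = (1−4)² + (0.7−4)² + (8.2−4)² + (8.4−4)² + (8.7−4)² + (2.6−4)² = 80.94.
The Normal likelihood contributes (σ²)^(−n/2) exp(−SS/(2σ²)), so the posterior is Inverse-Gamma(α + n/2, β + SS/2) = Inverse-Gamma(6, 52.47).
The mode of Inverse-Gamma(a, b) is b/(a+1) = 52.47/7 ≈ 7.4957.

σ̂²_MAP = 7.4957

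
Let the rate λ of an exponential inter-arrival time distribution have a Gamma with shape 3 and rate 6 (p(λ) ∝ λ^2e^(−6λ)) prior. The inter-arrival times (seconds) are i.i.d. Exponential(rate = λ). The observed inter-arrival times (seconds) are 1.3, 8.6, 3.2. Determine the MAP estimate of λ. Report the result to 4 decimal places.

λ̂_MAP = 0.2618

The Exponential(rate=λ) likelihood is ∝ λ^n e^(−λΣtᵢ). Here n = 3 and Σtᵢ = 1.3 + 8.6 + 3.2 = 13.1.
Posterior ∝ λ^2e^(−6λ) · λ^3e^(−13.1λ) = λ^5e^(−19.1λ), i.e. Gamma(6, 19.1).
Mode = (a−1)/b = 5/19.1 ≈ 0.2618.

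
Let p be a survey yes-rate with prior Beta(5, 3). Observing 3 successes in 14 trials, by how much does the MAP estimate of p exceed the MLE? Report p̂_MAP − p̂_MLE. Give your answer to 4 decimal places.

Posterior is Beta(8, 14); MAP = (8−1)/(22−2) = 7/20 ≈ 0.35000.
MLE ignores the prior: p̂_MLE = k/n = 3/14 ≈ 0.21429.
Difference = 7/20 − 3/14 = 19/140 ≈ 0.1357.

MAP − MLE = 0.1357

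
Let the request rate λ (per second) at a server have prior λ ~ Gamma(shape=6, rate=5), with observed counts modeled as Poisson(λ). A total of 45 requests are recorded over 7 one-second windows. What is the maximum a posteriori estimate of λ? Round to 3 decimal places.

λ̂_MAP = 4.167

Σxᵢ = 45, n = 7.
Posterior ∝ λ^5e^(−5λ) · λ^45e^(−7λ) = λ^50e^(−12λ), i.e. Gamma(shape=51, rate=12).
The mode of a Gamma(a, b) with a ≥ 1 (shape–rate) is (a−1)/b = 50/12 ≈ 4.167.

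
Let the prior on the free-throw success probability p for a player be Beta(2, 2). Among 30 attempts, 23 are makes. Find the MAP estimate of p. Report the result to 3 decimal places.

Prior: Beta(2, 2).
Data: 23 successes in 30 trials. The binomial likelihood contributes p^23(1−p)^7, so the posterior is Beta(2+23, 2+7) = Beta(25, 9).
For Beta(a, b) with a, b > 1 the mode is (a−1)/(a+b−2) = 24/32 ≈ 0.750.

p̂_MAP = 0.750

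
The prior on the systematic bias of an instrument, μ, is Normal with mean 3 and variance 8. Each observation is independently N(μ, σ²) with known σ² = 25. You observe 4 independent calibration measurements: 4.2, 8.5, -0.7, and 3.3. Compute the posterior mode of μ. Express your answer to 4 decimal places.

μ̂_MAP = 3.4632

n = 4; x̄ = (4.2 + 8.5 + (-0.7) + 3.3)/4 = 15.3/4 = 3.825.
For a Normal prior and Normal likelihood with known variance, the posterior is Normal; its mode equals its mean, the precision-weighted average.
Prior precision 1/σ₀² = 1/8 = 0.125; data precision n/σ² = 4/25 = 0.16.
μ̂ = (0.125·3 + 0.16·3.825) / (0.125 + 0.16) = 0.987/0.285 = 329/95 ≈ 3.4632.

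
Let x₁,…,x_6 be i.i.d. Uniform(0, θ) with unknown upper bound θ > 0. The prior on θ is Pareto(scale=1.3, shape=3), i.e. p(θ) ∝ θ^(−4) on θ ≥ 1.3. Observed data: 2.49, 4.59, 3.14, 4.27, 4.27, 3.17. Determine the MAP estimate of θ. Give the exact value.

θ̂_MAP = 4.59

The Uniform(0, θ) likelihood is θ^(−n) for θ ≥ max(xᵢ), zero otherwise. Here max(xᵢ) = 4.59.
Posterior ∝ θ^(−4) · θ^(−6) = θ^(−10) on θ ≥ max(1.3, 4.59) = 4.59.
This density is strictly decreasing in θ, so the posterior mode lies at the lower boundary of the support.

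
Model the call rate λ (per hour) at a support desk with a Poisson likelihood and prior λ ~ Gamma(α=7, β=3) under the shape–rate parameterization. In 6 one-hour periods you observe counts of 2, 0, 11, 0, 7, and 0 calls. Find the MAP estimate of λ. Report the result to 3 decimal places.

λ̂_MAP = 2.889

Σxᵢ = 2+0+11+0+7+0 = 20, with n = 6.
Posterior ∝ λ^6e^(−3λ) · λ^20e^(−6λ) = λ^26e^(−9λ), i.e. Gamma(shape=27, rate=9).
The mode of a Gamma(a, b) with a ≥ 1 (shape–rate) is (a−1)/b = 26/9 ≈ 2.889.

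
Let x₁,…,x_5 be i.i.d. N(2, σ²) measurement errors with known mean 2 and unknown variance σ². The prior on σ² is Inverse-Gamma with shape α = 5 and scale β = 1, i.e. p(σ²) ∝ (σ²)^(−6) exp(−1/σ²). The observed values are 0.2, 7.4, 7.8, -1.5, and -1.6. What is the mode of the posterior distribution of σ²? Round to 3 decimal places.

σ̂²_MAP = 5.485

Sum of squared deviations about the known mean: SS = (0.2−2)² + (7.4−2)² + (7.8−2)² + (-1.5−2)² + (-1.6−2)² = 91.25.
The Normal likelihood contributes (σ²)^(−n/2) exp(−SS/(2σ²)), so the posterior is Inverse-Gamma(α + n/2, β + SS/2) = Inverse-Gamma(7.5, 46.625).
The mode of Inverse-Gamma(a, b) is b/(a+1) = 46.625/8.5 ≈ 5.485.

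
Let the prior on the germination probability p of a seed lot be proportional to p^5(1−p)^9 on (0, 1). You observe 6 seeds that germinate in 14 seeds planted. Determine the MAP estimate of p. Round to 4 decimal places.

The prior density ∝ p^5(1−p)^9 is the kernel of Beta(6, 10).
Data: 6 successes in 14 trials. The binomial likelihood contributes p^6(1−p)^8, so the posterior is Beta(6+6, 10+8) = Beta(12, 18).
For Beta(a, b) with a, b > 1 the mode is (a−1)/(a+b−2) = 11/28 ≈ 0.3929.

p̂_MAP = 0.3929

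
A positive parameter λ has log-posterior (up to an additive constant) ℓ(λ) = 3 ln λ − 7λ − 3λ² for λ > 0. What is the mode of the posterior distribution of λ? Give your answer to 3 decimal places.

λ̂_MAP = 0.333

ℓ'(λ) = 3/λ − 7 − 6λ. Setting this to zero and multiplying by λ: 6λ² + 7λ − 3 = 0.
λ = (−7 + √(7² + 4·6·3)) / (2·6) = (−7 + √121) / 12 = (−7 + 11)/12 = 1/3.
ℓ''(λ) = −3/λ² − 6 < 0, confirming a maximum.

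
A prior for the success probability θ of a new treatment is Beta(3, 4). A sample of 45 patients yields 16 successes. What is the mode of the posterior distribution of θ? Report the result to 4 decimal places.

θ̂_MAP = 0.3600

Prior: Beta(3, 4).
Data: 16 successes in 45 trials. The binomial likelihood contributes θ^16(1−θ)^29, so the posterior is Beta(3+16, 4+29) = Beta(19, 33).
For Beta(a, b) with a, b > 1 the mode is (a−1)/(a+b−2) = 18/50 ≈ 0.3600.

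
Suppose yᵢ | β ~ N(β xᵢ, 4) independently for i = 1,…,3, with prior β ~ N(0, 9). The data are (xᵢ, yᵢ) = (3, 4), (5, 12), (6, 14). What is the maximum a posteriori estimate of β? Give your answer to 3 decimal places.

β̂_MAP = 2.215

log p(β | y) = −Σ(yᵢ − βxᵢ)²/(2·4) − β²/(2·9) + const.
Setting the derivative to zero: Σxᵢ(yᵢ − βxᵢ)/4 − β/9 = 0, so β = Σxᵢyᵢ / (Σxᵢ² + σ²/τ²).
Σxᵢyᵢ = 3·4 + 5·12 + 6·14 = 156; Σxᵢ² = 70; σ²/τ² = 4/9.
β̂_MAP = 156 / (70 + 4/9) = 156/(634/9) = 702/317 ≈ 2.215.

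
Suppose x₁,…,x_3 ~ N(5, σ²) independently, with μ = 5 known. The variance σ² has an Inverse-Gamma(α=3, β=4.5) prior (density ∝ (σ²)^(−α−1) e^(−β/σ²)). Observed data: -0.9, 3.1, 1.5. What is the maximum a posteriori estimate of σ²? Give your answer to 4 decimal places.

Sum of squared deviations about the known mean: SS = (-0.9−5)² + (3.1−5)² + (1.5−5)² = 50.67.
The Normal likelihood contributes (σ²)^(−n/2) exp(−SS/(2σ²)), so the posterior is Inverse-Gamma(α + n/2, β + SS/2) = Inverse-Gamma(4.5, 29.835).
The mode of Inverse-Gamma(a, b) is b/(a+1) = 29.835/5.5 ≈ 5.4245.

σ̂²_MAP = 5.4245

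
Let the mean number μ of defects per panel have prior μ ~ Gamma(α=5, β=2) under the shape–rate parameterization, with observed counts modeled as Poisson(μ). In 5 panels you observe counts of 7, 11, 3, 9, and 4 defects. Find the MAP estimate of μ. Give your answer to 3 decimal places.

Σxᵢ = 7+11+3+9+4 = 34, with n = 5.
Posterior ∝ μ^4e^(−2μ) · μ^34e^(−5μ) = μ^38e^(−7μ), i.e. Gamma(shape=39, rate=7).
The mode of a Gamma(a, b) with a ≥ 1 (shape–rate) is (a−1)/b = 38/7 ≈ 5.429.

μ̂_MAP = 5.429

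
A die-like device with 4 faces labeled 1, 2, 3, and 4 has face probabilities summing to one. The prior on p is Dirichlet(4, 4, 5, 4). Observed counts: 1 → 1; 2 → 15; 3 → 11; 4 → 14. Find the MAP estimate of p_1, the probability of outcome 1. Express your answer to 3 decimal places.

MAP estimate: 0.074

The posterior is Dirichlet(αᵢ + nᵢ) = Dirichlet(5, 19, 16, 18).
For a Dirichlet(a₁,…,a_K) with all aᵢ > 1, the mode has j-th component (aⱼ − 1)/(Σaᵢ − K).
Here Σaᵢ = 58 and K = 4, so p_1 = (5 − 1)/(58 − 4) = 4/54 ≈ 0.074.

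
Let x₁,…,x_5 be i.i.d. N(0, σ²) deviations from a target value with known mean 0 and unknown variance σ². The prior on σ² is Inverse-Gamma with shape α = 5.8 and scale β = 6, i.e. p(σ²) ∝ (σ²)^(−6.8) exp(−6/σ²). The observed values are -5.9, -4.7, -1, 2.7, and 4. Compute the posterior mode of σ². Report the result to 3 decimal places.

σ̂²_MAP = 5.010

Sum of squared deviations about the known mean: SS = (-5.9−0)² + (-4.7−0)² + (-1−0)² + (2.7−0)² + (4−0)² = 81.19.
The Normal likelihood contributes (σ²)^(−n/2) exp(−SS/(2σ²)), so the posterior is Inverse-Gamma(α + n/2, β + SS/2) = Inverse-Gamma(8.3, 46.595).
The mode of Inverse-Gamma(a, b) is b/(a+1) = 46.595/9.3 ≈ 5.010.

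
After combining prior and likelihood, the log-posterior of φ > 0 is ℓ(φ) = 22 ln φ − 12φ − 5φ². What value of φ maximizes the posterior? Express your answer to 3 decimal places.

ℓ'(φ) = 22/φ − 12 − 10φ. Setting this to zero and multiplying by φ: 10φ² + 12φ − 22 = 0.
φ = (−12 + √(12² + 4·10·22)) / (2·10) = (−12 + √1024) / 20 = (−12 + 32)/20 = 1.
ℓ''(φ) = −22/φ² − 10 < 0, confirming a maximum.

φ̂_MAP = 1.000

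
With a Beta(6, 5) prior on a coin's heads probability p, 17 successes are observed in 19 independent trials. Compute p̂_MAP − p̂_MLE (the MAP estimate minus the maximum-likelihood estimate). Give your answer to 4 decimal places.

Posterior is Beta(23, 7); MAP = (23−1)/(30−2) = 22/28 ≈ 0.78571.
MLE ignores the prior: p̂_MLE = k/n = 17/19 ≈ 0.89474.
Difference = 22/28 − 17/19 = -29/266 ≈ -0.1090.

MAP − MLE = -0.1090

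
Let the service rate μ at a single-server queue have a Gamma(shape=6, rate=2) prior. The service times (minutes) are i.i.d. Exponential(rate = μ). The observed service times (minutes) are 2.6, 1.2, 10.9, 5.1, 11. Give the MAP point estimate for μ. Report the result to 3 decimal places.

μ̂_MAP = 0.305

The Exponential(rate=μ) likelihood is ∝ μ^n e^(−μΣtᵢ). Here n = 5 and Σtᵢ = 2.6 + 1.2 + 10.9 + 5.1 + 11 = 30.8.
Posterior ∝ μ^5e^(−2μ) · μ^5e^(−30.8μ) = μ^10e^(−32.8μ), i.e. Gamma(11, 32.8).
Mode = (a−1)/b = 10/32.8 ≈ 0.305.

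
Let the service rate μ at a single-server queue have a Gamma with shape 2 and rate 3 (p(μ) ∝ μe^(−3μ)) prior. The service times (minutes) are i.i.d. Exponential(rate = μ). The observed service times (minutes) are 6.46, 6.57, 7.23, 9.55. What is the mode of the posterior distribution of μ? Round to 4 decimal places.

μ̂_MAP = 0.1524

The Exponential(rate=μ) likelihood is ∝ μ^n e^(−μΣtᵢ). Here n = 4 and Σtᵢ = 6.46 + 6.57 + 7.23 + 9.55 = 29.81.
Posterior ∝ μe^(−3μ) · μ^4e^(−29.81μ) = μ^5e^(−32.81μ), i.e. Gamma(6, 32.81).
Mode = (a−1)/b = 5/32.81 ≈ 0.1524.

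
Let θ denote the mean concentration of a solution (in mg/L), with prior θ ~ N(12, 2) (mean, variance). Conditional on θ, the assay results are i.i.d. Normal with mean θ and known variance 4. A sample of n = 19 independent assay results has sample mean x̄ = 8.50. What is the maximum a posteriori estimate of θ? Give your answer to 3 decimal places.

n = 19, x̄ = 8.50.
For a Normal prior and Normal likelihood with known variance, the posterior is Normal; its mode equals its mean, the precision-weighted average.
Prior precision 1/σ₀² = 1/2 = 0.5; data precision n/σ² = 19/4 = 4.75.
θ̂ = (0.5·12 + 4.75·8.5) / (0.5 + 4.75) = 46.375/5.25 = 53/6 ≈ 8.833.

θ̂_MAP = 8.833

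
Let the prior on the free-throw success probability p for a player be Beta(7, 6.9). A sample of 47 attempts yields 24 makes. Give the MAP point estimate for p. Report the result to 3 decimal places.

p̂_MAP = 0.509

Prior: Beta(7, 6.9).
Data: 24 successes in 47 trials. The binomial likelihood contributes p^24(1−p)^23, so the posterior is Beta(7+24, 6.9+23) = Beta(31, 29.9).
For Beta(a, b) with a, b > 1 the mode is (a−1)/(a+b−2) = 30/58.9 ≈ 0.509.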